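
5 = 5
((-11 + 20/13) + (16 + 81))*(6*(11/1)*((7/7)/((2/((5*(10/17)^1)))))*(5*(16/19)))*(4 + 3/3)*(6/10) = 450648000/4199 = 107322.70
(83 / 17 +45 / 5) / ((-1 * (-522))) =118 / 4437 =0.03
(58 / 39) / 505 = 0.00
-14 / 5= -2.80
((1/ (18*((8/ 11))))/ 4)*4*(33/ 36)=121/ 1728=0.07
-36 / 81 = -0.44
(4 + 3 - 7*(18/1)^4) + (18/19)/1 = -13961657/19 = -734824.05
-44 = -44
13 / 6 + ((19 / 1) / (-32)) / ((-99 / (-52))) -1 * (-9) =8597 / 792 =10.85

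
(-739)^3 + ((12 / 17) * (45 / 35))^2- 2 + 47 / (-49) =-5715144826700 / 14161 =-403583421.14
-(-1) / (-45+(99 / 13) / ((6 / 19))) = -26 / 543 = -0.05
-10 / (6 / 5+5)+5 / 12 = -445 / 372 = -1.20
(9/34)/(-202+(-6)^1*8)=-9/8500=-0.00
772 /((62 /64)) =24704 /31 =796.90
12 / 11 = 1.09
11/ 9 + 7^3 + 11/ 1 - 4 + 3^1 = 3188/ 9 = 354.22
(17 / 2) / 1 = 17 / 2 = 8.50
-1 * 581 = -581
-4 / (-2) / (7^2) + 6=6.04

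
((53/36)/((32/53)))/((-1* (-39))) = 2809/44928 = 0.06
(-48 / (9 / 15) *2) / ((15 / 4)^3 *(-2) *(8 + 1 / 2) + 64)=10240 / 53279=0.19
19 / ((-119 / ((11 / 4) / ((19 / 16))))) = -44 / 119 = -0.37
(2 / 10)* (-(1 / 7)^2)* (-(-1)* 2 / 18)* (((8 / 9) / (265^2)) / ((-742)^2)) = -2 / 191818579420125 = -0.00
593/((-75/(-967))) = 573431/75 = 7645.75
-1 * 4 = -4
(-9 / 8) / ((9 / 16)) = -2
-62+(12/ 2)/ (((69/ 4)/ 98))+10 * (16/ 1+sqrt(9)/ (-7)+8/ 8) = 22186/ 161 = 137.80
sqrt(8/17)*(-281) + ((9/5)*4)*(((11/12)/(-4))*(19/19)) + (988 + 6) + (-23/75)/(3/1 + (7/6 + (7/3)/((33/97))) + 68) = 1552723973/1564700- 562*sqrt(34)/17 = 799.58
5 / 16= 0.31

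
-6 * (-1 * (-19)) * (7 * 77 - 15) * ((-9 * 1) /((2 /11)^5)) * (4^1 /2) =10823110353 /2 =5411555176.50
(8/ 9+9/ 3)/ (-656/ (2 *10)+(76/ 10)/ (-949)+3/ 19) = -3155425/ 26492139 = -0.12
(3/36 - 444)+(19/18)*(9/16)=-42559/96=-443.32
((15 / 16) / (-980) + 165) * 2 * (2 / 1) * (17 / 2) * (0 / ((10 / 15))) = 0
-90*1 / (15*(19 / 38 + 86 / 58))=-348 / 115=-3.03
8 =8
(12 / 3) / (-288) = -1 / 72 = -0.01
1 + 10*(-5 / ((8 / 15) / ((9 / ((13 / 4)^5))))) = -492707 / 371293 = -1.33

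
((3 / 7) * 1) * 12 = 5.14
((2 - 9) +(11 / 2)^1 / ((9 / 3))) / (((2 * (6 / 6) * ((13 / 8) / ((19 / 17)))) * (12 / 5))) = -2945 / 3978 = -0.74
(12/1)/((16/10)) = 15/2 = 7.50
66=66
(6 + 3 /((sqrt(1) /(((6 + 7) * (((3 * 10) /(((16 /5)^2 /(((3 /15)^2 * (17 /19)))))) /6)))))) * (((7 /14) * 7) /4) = 227493 /38912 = 5.85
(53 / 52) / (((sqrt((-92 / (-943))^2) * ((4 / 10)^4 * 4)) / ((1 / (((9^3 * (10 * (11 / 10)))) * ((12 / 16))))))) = 1358125 / 80061696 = 0.02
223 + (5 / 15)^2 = 2008 / 9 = 223.11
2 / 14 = 1 / 7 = 0.14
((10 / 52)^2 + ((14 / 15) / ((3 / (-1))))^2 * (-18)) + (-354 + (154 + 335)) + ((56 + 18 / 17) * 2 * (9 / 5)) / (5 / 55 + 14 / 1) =11852961131 / 80156700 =147.87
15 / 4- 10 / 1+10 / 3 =-35 / 12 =-2.92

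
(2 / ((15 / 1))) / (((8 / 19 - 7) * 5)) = -38 / 9375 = -0.00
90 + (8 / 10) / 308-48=16171 / 385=42.00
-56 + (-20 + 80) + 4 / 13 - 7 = -35 / 13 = -2.69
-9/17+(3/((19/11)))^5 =15.28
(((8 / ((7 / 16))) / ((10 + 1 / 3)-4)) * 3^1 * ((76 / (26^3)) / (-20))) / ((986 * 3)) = -24 / 37909235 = -0.00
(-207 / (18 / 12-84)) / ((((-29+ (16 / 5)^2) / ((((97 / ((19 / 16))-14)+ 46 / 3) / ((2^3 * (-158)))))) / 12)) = 116610 / 1106237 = 0.11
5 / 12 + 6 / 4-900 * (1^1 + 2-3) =23 / 12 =1.92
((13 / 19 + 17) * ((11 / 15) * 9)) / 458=0.25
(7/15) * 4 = 28/15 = 1.87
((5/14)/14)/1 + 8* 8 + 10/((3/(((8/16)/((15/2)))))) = 113333/1764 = 64.25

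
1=1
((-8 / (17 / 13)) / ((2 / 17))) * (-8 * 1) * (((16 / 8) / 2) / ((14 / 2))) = 416 / 7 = 59.43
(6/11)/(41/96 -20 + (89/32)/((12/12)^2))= -144/4433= -0.03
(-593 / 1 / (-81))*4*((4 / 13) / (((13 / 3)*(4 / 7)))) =16604 / 4563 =3.64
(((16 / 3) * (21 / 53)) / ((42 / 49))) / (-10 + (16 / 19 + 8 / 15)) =-18620 / 65137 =-0.29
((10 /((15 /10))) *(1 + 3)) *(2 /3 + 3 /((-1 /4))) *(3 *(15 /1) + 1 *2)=-127840 /9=-14204.44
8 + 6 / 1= 14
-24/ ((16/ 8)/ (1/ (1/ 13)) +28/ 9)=-7.35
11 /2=5.50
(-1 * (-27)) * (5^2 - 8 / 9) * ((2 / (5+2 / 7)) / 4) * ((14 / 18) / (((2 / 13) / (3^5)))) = 11196549 / 148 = 75652.36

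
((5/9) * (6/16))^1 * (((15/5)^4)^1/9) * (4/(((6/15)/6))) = 112.50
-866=-866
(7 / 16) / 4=7 / 64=0.11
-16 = -16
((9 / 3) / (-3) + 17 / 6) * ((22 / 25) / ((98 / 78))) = 1573 / 1225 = 1.28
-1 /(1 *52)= -1 /52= -0.02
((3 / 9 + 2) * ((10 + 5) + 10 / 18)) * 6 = 1960 / 9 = 217.78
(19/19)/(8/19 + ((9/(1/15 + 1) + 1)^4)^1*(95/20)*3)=4980736/563038203035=0.00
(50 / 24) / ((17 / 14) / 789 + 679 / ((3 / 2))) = 46025 / 10000346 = 0.00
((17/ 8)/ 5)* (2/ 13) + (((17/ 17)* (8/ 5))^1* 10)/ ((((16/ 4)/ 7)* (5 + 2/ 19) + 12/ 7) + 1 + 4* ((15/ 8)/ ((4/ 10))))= 347661/ 481780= 0.72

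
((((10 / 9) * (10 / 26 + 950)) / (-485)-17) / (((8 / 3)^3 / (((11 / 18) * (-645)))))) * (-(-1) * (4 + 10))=3603079865 / 645632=5580.70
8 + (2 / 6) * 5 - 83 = -220 / 3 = -73.33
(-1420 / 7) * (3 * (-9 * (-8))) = -306720 / 7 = -43817.14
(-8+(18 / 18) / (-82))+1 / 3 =-1889 / 246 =-7.68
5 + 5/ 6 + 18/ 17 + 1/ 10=1783/ 255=6.99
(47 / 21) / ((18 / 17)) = 799 / 378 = 2.11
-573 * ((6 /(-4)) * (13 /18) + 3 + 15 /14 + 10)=-7442.18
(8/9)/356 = 2/801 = 0.00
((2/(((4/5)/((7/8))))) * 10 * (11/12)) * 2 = 1925/48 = 40.10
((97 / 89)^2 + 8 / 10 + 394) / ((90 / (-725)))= -454809871 / 142578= -3189.90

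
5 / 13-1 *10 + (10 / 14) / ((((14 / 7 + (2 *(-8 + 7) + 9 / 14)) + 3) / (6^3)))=7235 / 221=32.74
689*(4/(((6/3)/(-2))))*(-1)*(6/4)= 4134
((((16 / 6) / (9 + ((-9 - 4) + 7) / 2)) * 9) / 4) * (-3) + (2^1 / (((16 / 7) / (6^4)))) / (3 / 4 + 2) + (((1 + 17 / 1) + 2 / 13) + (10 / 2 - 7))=60849 / 143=425.52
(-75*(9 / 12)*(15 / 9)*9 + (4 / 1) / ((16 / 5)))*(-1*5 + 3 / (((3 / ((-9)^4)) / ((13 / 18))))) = -15951895 / 4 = -3987973.75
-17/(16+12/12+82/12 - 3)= -0.82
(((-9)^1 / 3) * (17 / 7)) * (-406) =2958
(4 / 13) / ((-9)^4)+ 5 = 426469 / 85293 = 5.00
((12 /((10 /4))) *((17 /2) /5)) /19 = 204 /475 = 0.43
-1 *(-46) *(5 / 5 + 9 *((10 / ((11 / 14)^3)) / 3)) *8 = 30783568 / 1331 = 23128.15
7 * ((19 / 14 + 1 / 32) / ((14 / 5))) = 3.47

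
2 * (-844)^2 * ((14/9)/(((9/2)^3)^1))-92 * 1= 158959652/6561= 24227.96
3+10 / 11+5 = 98 / 11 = 8.91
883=883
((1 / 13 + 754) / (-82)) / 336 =-9803 / 358176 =-0.03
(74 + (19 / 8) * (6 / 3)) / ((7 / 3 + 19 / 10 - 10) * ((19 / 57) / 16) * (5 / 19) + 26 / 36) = 430920 / 3779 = 114.03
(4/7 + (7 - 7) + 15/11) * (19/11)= 2831/847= 3.34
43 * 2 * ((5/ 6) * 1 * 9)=645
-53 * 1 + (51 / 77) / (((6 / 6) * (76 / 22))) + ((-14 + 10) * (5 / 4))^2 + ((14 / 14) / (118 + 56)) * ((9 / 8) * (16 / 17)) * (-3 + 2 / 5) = -18243979 / 655690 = -27.82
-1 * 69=-69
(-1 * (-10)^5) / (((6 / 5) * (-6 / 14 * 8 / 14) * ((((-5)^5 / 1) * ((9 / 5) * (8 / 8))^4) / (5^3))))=76562500 / 59049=1296.59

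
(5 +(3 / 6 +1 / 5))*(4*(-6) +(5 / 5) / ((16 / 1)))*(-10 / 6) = 7277 / 32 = 227.41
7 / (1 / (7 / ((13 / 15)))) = 735 / 13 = 56.54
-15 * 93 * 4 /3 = -1860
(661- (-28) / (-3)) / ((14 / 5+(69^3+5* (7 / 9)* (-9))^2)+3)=9775 / 1618427530227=0.00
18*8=144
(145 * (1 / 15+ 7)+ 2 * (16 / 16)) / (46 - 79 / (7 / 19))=-21560 / 3537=-6.10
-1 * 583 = -583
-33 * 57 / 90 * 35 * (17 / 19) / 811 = -0.81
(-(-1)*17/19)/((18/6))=17/57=0.30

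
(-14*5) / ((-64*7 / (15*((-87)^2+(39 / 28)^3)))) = 12466050525 / 702464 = 17746.18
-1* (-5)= 5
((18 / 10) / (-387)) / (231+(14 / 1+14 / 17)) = -17 / 898485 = -0.00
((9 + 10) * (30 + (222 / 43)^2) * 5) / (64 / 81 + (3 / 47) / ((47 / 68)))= 178063520427 / 29195710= 6098.96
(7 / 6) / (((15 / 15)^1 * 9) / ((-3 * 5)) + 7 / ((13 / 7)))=455 / 1236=0.37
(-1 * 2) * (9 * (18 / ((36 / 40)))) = -360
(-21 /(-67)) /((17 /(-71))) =-1491 /1139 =-1.31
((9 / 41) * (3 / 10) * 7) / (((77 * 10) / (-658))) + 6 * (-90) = -540.39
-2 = -2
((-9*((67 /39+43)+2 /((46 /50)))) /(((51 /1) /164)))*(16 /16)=-6898168 /5083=-1357.11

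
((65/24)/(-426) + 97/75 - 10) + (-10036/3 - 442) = -970269449/255600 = -3796.05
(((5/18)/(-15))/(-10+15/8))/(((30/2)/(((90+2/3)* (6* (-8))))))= -17408/26325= -0.66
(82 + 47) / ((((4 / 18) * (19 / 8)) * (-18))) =-258 / 19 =-13.58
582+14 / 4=1171 / 2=585.50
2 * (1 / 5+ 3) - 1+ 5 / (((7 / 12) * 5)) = 249 / 35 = 7.11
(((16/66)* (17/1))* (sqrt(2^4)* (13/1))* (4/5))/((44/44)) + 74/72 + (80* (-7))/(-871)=298547461/1724580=173.11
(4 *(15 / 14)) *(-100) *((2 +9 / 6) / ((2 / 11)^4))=-5490375 / 4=-1372593.75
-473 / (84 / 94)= -22231 / 42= -529.31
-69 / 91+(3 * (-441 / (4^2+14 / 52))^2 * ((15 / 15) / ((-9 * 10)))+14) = -33922283 / 3015285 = -11.25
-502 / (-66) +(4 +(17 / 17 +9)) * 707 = 326885 / 33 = 9905.61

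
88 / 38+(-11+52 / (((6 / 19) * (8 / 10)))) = 22475 / 114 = 197.15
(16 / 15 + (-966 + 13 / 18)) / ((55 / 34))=-134113 / 225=-596.06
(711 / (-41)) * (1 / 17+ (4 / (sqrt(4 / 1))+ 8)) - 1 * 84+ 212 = -32365 / 697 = -46.43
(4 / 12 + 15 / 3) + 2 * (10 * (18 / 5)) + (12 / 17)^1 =3980 / 51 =78.04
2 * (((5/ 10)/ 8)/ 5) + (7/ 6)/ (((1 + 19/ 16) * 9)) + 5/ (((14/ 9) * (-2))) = -11513/ 7560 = -1.52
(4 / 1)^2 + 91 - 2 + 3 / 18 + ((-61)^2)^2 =83075677 / 6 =13845946.17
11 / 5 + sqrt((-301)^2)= 303.20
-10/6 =-5/3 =-1.67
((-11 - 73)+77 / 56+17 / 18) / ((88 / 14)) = -41167 / 3168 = -12.99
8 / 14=4 / 7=0.57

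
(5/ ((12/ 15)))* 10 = 125/ 2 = 62.50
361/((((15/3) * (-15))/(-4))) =1444/75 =19.25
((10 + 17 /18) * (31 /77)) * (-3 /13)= -6107 /6006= -1.02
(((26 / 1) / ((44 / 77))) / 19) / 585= 7 / 1710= 0.00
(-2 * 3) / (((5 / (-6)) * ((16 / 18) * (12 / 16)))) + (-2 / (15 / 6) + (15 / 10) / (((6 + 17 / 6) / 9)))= 611 / 53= 11.53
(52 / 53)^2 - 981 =-2752925 / 2809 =-980.04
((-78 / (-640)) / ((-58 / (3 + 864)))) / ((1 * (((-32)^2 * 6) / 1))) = -11271 / 38010880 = -0.00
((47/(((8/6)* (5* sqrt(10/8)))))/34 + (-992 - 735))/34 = -1727/34 + 141* sqrt(5)/57800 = -50.79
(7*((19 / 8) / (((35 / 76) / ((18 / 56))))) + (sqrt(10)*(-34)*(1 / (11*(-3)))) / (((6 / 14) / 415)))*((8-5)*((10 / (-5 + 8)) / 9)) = 361 / 28 + 987700*sqrt(10) / 891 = 3518.37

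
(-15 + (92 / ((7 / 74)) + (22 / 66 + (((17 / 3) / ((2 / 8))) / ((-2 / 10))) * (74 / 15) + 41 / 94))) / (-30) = -2364239 / 177660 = -13.31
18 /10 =9 /5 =1.80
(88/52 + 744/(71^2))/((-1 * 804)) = -60287/26344266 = -0.00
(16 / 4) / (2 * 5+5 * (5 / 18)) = 72 / 205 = 0.35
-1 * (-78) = 78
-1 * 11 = -11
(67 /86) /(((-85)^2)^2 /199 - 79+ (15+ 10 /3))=0.00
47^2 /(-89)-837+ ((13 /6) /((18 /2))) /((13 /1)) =-4141819 /4806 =-861.80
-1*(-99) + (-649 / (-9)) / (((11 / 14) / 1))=1717 / 9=190.78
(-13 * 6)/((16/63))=-2457/8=-307.12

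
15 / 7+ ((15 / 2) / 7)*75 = 165 / 2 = 82.50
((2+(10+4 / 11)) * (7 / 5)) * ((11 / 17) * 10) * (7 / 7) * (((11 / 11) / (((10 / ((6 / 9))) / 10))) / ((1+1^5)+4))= 12.44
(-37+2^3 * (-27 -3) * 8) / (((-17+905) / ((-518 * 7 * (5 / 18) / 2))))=479465 / 432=1109.87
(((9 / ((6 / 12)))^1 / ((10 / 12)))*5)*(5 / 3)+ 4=184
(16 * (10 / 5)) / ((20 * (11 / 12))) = 96 / 55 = 1.75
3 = 3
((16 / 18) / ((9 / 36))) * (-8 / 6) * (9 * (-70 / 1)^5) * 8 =1721036800000 / 3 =573678933333.33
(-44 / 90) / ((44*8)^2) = -1 / 253440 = -0.00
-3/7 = -0.43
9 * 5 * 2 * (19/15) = 114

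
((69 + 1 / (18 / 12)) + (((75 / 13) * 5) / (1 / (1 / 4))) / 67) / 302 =729281 / 3156504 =0.23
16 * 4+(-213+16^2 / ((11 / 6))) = -103 / 11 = -9.36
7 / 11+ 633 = 6970 / 11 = 633.64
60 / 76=15 / 19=0.79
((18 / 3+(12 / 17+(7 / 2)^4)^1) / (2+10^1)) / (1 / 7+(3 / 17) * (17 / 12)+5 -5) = 298487 / 8976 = 33.25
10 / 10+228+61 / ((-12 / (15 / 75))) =13679 / 60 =227.98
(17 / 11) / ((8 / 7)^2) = 833 / 704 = 1.18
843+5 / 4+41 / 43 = 145375 / 172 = 845.20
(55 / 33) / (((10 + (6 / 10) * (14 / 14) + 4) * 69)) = 25 / 15111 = 0.00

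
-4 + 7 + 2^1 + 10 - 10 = 5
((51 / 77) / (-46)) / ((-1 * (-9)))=-17 / 10626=-0.00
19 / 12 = 1.58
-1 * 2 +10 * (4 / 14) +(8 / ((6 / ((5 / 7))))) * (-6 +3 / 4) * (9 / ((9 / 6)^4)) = -506 / 63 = -8.03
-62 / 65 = -0.95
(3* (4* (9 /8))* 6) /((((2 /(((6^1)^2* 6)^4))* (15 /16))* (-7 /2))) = -940369969152 /35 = -26867713404.34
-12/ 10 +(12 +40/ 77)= 4358/ 385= 11.32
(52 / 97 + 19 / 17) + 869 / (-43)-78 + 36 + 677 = 616.44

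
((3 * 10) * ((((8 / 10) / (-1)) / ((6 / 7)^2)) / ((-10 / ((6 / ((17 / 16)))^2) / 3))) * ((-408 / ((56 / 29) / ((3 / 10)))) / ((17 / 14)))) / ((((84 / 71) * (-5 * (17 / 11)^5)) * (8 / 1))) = 2005541046432 / 51292334125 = 39.10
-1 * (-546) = 546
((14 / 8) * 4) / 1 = 7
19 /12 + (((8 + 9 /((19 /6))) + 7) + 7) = 6025 /228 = 26.43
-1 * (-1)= 1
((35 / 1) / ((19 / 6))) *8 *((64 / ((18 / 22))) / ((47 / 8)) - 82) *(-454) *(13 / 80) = 1200336956 / 2679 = 448054.11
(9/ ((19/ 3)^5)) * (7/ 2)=15309/ 4952198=0.00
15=15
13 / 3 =4.33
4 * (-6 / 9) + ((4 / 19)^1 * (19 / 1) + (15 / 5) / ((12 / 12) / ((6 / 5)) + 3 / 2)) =55 / 21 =2.62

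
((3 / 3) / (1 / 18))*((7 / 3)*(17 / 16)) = 357 / 8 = 44.62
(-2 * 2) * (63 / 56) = -9 / 2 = -4.50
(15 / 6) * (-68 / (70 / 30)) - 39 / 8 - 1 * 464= -30337 / 56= -541.73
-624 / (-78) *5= 40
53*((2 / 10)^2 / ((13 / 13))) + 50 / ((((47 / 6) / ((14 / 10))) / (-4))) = -39509 / 1175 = -33.62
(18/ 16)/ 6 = 3/ 16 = 0.19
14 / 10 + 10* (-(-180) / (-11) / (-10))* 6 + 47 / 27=150464 / 1485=101.32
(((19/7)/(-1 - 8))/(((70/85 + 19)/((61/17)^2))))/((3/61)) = -4312639/1082781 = -3.98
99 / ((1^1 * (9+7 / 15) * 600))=99 / 5680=0.02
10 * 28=280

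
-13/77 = -0.17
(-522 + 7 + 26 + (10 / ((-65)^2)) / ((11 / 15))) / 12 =-303015 / 7436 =-40.75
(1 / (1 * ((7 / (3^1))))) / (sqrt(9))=1 / 7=0.14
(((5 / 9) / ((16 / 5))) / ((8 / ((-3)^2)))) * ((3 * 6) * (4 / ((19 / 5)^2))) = 5625 / 5776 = 0.97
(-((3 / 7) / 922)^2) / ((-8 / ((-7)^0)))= 9 / 333232928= 0.00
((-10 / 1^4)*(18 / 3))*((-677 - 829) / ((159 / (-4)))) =-120480 / 53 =-2273.21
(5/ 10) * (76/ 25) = 38/ 25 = 1.52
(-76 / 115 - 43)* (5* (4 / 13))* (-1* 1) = 20084 / 299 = 67.17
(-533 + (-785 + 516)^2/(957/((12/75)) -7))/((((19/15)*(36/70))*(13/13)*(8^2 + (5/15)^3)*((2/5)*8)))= -14003614125/3588755872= -3.90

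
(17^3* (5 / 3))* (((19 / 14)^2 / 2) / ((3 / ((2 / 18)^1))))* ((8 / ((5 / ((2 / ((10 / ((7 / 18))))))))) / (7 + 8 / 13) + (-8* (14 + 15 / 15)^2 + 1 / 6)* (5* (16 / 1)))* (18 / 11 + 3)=-24175910392387379 / 129667230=-186445799.70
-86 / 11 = -7.82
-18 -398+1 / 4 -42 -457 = -3659 / 4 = -914.75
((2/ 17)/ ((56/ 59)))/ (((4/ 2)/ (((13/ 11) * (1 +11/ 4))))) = 11505/ 41888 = 0.27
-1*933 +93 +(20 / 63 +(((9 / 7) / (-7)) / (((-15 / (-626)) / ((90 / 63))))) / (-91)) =-235847296 / 280917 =-839.56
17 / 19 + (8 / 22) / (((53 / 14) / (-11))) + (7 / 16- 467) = -7519863 / 16112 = -466.72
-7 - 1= -8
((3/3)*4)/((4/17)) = 17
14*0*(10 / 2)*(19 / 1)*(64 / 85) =0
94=94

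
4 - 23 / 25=77 / 25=3.08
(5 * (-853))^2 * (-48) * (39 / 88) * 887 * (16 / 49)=-112075004691.65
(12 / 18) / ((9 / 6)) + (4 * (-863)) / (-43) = 31240 / 387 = 80.72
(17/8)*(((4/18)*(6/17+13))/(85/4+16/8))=227/837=0.27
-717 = -717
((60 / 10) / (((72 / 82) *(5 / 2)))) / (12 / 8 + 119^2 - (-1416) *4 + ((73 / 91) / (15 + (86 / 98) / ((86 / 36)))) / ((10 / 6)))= 267566 / 1940819151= 0.00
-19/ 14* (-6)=57/ 7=8.14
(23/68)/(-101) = -23/6868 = -0.00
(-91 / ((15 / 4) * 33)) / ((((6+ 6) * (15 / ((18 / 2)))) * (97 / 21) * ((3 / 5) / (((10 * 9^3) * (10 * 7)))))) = -7223580 / 1067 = -6769.99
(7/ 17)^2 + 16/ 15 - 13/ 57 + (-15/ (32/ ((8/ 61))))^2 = 4962163421/ 4903682640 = 1.01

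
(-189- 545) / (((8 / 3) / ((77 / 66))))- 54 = -3001 / 8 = -375.12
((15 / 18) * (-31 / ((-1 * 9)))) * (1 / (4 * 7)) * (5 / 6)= 0.09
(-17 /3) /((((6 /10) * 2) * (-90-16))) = 85 /1908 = 0.04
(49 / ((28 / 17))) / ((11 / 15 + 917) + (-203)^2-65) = 0.00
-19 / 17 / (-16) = 19 / 272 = 0.07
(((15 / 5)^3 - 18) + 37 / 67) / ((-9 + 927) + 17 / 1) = 128 / 12529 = 0.01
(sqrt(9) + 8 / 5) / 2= 23 / 10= 2.30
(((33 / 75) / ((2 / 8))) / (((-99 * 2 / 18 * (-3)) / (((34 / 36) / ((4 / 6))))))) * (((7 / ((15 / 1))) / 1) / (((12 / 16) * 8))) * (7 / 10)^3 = 0.00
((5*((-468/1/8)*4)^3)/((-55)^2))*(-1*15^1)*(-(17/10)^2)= -2777196942/3025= -918081.63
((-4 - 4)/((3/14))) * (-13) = 1456/3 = 485.33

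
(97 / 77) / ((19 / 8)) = 776 / 1463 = 0.53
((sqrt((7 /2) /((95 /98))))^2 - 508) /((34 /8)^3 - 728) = 3066688 /3959505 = 0.77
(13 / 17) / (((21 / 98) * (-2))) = -91 / 51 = -1.78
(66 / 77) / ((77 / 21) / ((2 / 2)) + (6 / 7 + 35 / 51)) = 51 / 310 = 0.16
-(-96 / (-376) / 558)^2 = -4 / 19105641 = -0.00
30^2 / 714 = 1.26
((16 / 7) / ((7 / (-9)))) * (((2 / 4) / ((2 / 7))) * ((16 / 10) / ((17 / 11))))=-3168 / 595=-5.32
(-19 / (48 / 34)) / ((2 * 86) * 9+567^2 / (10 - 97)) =551 / 87912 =0.01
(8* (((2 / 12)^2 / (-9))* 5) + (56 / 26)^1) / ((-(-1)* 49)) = 2138 / 51597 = 0.04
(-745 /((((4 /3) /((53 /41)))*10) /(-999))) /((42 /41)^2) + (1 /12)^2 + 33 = 970825463 /14112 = 68794.32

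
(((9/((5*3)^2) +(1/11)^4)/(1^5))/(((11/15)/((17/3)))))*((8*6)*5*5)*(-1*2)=-119674560/161051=-743.08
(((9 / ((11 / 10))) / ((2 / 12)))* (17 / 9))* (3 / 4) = 765 / 11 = 69.55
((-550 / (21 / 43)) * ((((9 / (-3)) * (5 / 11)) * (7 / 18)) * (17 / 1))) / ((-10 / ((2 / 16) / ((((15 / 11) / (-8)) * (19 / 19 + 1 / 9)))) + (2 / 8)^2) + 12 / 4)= 16082000 / 28851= 557.42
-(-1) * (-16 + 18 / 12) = -29 / 2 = -14.50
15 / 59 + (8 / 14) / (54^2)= 76604 / 301077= 0.25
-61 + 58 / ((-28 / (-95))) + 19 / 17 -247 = -26203 / 238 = -110.10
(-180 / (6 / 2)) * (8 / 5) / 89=-96 / 89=-1.08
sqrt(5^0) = 1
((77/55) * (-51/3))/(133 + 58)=-119/955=-0.12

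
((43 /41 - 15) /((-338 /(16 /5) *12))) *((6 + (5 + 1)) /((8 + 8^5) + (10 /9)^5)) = 2598156 /644760114245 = 0.00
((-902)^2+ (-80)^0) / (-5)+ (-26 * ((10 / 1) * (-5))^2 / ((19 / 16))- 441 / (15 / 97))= -20929416 / 95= -220309.64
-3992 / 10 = -1996 / 5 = -399.20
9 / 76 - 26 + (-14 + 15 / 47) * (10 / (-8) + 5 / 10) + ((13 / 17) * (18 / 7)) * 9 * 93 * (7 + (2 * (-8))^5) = -366791943502753 / 212534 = -1725803605.55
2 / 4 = 1 / 2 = 0.50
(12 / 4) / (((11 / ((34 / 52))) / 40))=1020 / 143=7.13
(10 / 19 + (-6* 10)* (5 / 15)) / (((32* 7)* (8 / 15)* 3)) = -925 / 17024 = -0.05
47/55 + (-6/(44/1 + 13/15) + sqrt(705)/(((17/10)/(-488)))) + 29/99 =337714/333135 - 4880 * sqrt(705)/17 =-7620.93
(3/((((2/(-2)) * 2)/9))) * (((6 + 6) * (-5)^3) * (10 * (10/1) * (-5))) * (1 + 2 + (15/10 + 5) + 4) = -136687500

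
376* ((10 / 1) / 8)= 470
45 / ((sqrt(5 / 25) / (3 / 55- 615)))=-304398 * sqrt(5) / 11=-61877.69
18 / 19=0.95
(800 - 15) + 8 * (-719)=-4967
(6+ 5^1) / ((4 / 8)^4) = 176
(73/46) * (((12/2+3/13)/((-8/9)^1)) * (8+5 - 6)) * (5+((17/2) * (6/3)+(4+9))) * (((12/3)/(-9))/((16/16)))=1448685/1196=1211.28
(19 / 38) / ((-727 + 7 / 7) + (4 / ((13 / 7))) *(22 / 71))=-0.00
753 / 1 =753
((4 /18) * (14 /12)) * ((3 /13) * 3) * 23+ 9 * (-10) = -3349 /39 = -85.87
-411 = -411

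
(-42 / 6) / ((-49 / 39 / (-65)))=-2535 / 7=-362.14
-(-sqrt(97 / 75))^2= -97 / 75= -1.29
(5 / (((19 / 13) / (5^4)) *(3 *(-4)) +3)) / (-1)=-40625 / 24147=-1.68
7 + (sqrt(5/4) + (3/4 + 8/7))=sqrt(5)/2 + 249/28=10.01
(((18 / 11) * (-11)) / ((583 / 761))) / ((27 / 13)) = -19786 / 1749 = -11.31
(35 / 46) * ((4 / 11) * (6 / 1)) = 420 / 253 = 1.66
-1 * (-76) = 76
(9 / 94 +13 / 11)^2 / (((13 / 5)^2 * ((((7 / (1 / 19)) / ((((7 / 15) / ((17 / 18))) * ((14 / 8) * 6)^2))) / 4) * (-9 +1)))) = -11543446215 / 233448074288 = -0.05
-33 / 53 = -0.62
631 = 631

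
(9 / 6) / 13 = 0.12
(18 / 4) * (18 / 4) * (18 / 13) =28.04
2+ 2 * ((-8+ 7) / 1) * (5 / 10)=1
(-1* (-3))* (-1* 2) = -6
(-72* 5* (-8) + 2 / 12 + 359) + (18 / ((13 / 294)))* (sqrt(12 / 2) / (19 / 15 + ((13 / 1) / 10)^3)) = 15876000* sqrt(6) / 135083 + 19435 / 6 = 3527.05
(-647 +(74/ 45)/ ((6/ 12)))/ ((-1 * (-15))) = -28967/ 675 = -42.91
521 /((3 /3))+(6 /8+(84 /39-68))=23707 /52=455.90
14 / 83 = 0.17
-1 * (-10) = 10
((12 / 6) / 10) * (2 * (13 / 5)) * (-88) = -2288 / 25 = -91.52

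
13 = 13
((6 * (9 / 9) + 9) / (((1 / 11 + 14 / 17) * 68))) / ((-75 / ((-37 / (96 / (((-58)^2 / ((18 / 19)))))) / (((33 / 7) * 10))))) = 217819 / 2332800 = 0.09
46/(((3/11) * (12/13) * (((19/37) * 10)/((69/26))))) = 215303/2280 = 94.43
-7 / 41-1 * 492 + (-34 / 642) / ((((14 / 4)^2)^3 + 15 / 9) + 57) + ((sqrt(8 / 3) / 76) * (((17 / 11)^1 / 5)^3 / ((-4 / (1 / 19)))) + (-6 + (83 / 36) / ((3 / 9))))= -9419072084465 / 19173523884-4913 * sqrt(6) / 1441473000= -491.25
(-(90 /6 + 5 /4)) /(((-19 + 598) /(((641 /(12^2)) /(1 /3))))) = -41665 /111168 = -0.37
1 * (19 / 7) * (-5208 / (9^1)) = -1570.67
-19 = -19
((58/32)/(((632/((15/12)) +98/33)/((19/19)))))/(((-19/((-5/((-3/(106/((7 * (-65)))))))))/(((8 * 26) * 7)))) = 84535/797183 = 0.11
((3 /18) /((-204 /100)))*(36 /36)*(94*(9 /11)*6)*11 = -7050 /17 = -414.71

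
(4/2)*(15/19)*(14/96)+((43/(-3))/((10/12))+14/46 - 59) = -75.67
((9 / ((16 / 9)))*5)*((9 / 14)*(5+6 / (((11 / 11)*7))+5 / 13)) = 258795 / 2548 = 101.57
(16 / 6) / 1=8 / 3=2.67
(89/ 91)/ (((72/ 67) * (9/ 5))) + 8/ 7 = 97207/ 58968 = 1.65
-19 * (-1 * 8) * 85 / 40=323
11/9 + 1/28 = 1.26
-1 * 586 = -586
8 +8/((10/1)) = 44/5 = 8.80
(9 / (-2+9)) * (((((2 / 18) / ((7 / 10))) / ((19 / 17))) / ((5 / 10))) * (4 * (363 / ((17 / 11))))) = 319440 / 931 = 343.11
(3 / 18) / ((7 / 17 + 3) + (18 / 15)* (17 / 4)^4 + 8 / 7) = 38080 / 90491631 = 0.00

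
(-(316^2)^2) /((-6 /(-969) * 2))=-805176074432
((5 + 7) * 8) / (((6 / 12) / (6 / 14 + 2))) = 3264 / 7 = 466.29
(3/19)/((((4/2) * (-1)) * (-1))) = 3/38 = 0.08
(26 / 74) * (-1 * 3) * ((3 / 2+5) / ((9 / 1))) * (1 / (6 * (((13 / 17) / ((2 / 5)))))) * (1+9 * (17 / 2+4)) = -50167 / 6660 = -7.53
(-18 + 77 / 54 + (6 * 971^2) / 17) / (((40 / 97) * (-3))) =-29630131093 / 110160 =-268973.59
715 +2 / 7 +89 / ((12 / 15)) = 23143 / 28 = 826.54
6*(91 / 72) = 91 / 12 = 7.58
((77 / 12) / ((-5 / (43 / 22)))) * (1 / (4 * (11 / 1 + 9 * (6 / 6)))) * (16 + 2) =-903 / 1600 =-0.56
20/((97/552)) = 11040/97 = 113.81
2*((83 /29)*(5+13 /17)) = 16268 /493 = 33.00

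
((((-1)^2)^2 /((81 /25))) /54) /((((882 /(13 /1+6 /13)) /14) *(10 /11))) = 1375 /1023516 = 0.00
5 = 5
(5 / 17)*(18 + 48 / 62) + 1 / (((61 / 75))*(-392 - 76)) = 27678385 / 5014932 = 5.52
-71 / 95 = -0.75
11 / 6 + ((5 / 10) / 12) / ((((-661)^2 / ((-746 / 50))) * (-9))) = 4325518273 / 2359373400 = 1.83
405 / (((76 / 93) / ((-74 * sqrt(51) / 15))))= -92907 * sqrt(51) / 38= -17460.23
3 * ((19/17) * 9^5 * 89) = 299555577/17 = 17620916.29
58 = 58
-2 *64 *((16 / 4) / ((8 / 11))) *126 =-88704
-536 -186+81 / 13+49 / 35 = -46434 / 65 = -714.37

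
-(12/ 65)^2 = -144/ 4225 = -0.03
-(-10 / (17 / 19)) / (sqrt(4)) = 95 / 17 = 5.59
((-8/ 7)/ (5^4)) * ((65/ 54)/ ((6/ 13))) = -338/ 70875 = -0.00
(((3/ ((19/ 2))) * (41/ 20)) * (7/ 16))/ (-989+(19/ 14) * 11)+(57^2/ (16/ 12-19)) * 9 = -1655.15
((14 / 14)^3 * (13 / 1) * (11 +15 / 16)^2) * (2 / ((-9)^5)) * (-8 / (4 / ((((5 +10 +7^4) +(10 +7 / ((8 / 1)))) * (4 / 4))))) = 9207621995 / 30233088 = 304.55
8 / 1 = 8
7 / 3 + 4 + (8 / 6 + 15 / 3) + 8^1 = 62 / 3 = 20.67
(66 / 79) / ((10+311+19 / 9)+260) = 297 / 207296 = 0.00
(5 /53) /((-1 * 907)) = -0.00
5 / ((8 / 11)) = 55 / 8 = 6.88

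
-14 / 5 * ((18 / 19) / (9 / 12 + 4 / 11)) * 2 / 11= -288 / 665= -0.43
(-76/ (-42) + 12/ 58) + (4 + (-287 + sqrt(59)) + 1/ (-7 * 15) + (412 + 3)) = sqrt(59) + 19431/ 145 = 141.69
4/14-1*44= -306/7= -43.71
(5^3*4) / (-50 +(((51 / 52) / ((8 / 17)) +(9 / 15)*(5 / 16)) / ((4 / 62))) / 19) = -1580800 / 152221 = -10.38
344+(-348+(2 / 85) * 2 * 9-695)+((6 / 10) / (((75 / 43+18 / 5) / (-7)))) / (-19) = -432075398 / 618545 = -698.54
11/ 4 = 2.75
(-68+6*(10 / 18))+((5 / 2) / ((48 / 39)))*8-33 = -977 / 12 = -81.42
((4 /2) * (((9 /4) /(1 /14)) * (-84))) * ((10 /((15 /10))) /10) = -3528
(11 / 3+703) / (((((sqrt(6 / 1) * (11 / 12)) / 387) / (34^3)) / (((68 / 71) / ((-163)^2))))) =1461844677120 * sqrt(6) / 20750389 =172564.16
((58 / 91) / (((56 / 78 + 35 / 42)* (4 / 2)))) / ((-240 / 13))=-0.01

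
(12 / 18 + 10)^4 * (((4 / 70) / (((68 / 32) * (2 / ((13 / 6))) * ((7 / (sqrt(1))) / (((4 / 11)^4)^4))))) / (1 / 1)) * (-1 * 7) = -234187180623265792 / 6643641692324580898185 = -0.00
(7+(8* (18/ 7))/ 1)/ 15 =193/ 105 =1.84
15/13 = 1.15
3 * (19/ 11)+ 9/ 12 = 261/ 44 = 5.93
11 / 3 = 3.67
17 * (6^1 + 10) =272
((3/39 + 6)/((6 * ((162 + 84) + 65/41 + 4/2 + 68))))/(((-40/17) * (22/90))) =-165189/29792048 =-0.01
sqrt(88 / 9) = 2*sqrt(22) / 3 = 3.13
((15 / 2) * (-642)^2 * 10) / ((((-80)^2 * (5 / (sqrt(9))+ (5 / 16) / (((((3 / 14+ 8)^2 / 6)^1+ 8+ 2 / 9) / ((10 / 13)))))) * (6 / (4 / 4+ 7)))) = 276009435117 / 71959520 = 3835.62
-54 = -54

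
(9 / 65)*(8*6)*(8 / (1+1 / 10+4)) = 10.43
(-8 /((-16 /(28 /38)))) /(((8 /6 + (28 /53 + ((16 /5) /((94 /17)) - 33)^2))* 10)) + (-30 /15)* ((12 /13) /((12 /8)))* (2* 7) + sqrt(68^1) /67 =-864870124613 /50193457366 + 2* sqrt(17) /67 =-17.11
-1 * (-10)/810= 1/81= 0.01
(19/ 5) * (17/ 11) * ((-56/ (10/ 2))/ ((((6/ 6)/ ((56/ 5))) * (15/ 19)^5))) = -2508110007872/ 1044140625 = -2402.08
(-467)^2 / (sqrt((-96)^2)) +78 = 225577 / 96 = 2349.76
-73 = -73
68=68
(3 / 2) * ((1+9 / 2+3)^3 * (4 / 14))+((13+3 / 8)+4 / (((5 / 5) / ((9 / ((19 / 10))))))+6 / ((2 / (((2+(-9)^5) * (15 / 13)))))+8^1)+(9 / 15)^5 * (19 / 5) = -5513609376582 / 27015625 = -204089.65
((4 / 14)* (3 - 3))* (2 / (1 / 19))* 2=0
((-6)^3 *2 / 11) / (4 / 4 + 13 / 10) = -4320 / 253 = -17.08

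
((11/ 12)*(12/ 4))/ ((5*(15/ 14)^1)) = 77/ 150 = 0.51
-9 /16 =-0.56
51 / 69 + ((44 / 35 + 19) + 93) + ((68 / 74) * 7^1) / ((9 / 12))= 10952497 / 89355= 122.57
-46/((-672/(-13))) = -299/336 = -0.89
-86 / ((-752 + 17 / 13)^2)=-0.00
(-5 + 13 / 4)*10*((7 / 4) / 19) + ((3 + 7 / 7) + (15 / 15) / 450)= 81751 / 34200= 2.39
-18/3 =-6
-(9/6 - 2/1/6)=-7/6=-1.17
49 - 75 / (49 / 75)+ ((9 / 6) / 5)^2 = -321959 / 4900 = -65.71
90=90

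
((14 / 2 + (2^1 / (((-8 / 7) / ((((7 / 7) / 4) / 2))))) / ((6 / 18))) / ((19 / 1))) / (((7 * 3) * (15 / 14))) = 203 / 13680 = 0.01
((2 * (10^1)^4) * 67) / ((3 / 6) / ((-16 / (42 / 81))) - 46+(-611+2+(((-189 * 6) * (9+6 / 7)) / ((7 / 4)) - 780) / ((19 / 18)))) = -76991040000 / 427772083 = -179.98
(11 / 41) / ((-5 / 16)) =-176 / 205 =-0.86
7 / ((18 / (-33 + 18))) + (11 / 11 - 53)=-347 / 6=-57.83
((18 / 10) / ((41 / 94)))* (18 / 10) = 7614 / 1025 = 7.43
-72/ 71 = -1.01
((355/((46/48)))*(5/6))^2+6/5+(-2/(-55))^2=152492172386/1600225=95294.21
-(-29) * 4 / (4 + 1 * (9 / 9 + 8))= 116 / 13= 8.92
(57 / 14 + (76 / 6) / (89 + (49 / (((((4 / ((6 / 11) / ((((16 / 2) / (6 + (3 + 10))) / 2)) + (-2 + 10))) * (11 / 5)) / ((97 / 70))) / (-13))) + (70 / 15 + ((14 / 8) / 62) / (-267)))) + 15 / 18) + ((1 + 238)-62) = 59290896639388 / 325968152097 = 181.89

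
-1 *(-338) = 338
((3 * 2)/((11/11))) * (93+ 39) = 792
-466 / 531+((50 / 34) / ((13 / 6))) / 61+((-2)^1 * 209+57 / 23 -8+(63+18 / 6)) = -59006271061 / 164643453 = -358.39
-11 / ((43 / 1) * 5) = -0.05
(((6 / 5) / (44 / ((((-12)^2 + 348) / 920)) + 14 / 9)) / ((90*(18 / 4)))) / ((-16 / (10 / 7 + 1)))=-697 / 129922800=-0.00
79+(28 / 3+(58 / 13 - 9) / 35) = 120398 / 1365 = 88.20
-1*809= -809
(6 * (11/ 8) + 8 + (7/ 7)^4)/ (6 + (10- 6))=69/ 40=1.72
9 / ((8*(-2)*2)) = -9 / 32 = -0.28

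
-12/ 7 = -1.71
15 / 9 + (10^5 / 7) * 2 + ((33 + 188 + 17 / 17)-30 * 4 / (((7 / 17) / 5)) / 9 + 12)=601549 / 21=28645.19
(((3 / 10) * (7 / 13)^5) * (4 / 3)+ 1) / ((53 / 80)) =30241264 / 19678529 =1.54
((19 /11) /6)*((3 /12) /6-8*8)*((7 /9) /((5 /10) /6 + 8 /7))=-1429085 /122364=-11.68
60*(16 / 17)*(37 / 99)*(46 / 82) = 272320 / 23001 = 11.84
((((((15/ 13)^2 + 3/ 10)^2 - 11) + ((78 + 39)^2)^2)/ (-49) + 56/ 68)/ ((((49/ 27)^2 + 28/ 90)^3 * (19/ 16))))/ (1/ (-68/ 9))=31332548980308352299679440/ 60312874605517754129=519500.18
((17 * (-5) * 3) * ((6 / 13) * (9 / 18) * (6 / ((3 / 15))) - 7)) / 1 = 255 / 13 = 19.62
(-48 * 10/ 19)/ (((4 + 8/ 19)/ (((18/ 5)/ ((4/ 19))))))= -684/ 7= -97.71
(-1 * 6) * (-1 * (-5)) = -30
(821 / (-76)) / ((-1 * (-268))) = -821 / 20368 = -0.04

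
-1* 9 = -9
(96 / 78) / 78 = 8 / 507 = 0.02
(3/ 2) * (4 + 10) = 21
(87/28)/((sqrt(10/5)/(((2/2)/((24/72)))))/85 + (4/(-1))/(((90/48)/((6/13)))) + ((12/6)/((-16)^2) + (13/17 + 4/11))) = 71805397229280/3497351249959 -1858195722240 * sqrt(2)/3497351249959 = 19.78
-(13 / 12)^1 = -13 / 12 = -1.08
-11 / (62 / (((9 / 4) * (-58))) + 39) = -0.29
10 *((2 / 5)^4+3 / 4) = 1939 / 250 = 7.76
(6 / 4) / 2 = 3 / 4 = 0.75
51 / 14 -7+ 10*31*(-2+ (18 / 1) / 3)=1236.64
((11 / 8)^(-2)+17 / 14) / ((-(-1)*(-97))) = -2953 / 164318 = -0.02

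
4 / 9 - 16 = -140 / 9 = -15.56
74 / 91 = 0.81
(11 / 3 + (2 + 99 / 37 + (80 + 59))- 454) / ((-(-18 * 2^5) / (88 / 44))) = -34039 / 31968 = -1.06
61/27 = 2.26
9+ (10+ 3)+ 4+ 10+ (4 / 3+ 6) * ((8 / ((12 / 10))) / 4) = 434 / 9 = 48.22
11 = 11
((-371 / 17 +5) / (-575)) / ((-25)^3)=-286 / 152734375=-0.00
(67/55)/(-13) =-67/715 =-0.09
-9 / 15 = -3 / 5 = -0.60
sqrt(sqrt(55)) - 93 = -93 + 55^(1 / 4) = -90.28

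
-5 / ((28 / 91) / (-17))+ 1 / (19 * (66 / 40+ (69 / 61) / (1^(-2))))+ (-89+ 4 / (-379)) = 18301129805 / 97731972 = 187.26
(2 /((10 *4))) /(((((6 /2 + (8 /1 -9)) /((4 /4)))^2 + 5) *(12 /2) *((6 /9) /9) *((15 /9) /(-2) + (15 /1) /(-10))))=-3 /560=-0.01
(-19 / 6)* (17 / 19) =-2.83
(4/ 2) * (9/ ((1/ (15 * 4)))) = 1080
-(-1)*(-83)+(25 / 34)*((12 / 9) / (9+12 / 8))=-88793 / 1071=-82.91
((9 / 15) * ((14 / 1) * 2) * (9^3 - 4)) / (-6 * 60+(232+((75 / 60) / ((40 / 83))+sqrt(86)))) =-44688768 / 457603 - 356352 * sqrt(86) / 457603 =-104.88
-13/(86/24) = -3.63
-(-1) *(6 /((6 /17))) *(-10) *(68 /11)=-11560 /11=-1050.91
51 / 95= 0.54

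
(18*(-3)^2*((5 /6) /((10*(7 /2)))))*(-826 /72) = -177 /4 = -44.25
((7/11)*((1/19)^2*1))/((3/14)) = 98/11913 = 0.01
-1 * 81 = -81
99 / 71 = 1.39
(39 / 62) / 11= 39 / 682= 0.06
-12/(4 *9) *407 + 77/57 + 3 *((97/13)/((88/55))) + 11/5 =-1167079/9880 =-118.13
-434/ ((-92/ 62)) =6727/ 23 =292.48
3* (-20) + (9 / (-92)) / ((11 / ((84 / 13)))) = -197529 / 3289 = -60.06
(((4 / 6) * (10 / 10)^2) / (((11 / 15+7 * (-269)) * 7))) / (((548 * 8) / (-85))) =425 / 433222496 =0.00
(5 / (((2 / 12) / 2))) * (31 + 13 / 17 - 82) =-51240 / 17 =-3014.12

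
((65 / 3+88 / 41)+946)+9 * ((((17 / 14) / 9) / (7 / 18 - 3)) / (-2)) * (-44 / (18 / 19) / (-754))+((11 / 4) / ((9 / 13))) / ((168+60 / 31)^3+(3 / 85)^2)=969.83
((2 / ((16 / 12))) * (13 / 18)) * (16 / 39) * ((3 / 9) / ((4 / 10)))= 10 / 27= 0.37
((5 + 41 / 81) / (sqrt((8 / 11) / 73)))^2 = 39932387 / 13122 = 3043.16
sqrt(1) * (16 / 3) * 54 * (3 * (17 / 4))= 3672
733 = 733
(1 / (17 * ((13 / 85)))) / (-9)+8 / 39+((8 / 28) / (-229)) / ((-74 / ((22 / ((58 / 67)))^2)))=1011281242 / 5836024467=0.17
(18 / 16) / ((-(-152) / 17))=0.13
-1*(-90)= 90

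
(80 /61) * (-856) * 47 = -3218560 /61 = -52763.28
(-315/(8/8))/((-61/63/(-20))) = -396900/61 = -6506.56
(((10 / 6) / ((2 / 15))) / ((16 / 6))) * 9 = 675 / 16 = 42.19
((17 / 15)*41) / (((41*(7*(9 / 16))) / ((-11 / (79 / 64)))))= -191488 / 74655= -2.56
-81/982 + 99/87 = 30057/28478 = 1.06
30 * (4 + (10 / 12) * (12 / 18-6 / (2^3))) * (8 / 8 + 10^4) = 14151415 / 12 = 1179284.58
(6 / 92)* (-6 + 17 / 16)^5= -9231169197 / 48234496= -191.38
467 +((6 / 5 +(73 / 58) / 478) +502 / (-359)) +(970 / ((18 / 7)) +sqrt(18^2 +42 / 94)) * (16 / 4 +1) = 5 * sqrt(716703) / 47 +1053826626859 / 447881220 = 2442.98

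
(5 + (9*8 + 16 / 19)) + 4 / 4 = 1498 / 19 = 78.84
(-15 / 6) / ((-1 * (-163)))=-5 / 326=-0.02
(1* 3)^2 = 9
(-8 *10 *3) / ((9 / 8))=-640 / 3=-213.33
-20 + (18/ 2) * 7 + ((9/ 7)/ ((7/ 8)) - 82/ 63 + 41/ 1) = 37118/ 441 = 84.17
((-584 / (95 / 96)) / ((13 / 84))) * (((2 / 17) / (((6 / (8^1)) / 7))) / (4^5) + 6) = -96088440 / 4199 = -22883.65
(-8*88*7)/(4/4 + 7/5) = -6160/3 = -2053.33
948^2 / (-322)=-449352 / 161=-2791.01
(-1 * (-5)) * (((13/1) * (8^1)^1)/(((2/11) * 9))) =2860/9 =317.78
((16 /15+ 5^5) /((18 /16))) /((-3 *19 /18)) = -750256 /855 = -877.49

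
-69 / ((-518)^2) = -69 / 268324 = -0.00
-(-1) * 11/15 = 11/15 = 0.73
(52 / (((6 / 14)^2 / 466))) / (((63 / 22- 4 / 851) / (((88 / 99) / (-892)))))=-44459807392 / 966822075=-45.99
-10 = -10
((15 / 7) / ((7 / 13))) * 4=780 / 49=15.92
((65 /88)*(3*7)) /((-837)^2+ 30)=455 /20550904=0.00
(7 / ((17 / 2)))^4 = 38416 / 83521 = 0.46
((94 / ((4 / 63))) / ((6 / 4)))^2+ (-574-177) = 973418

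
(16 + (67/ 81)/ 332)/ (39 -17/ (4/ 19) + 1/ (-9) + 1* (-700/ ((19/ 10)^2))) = -155352379/ 2288828169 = -0.07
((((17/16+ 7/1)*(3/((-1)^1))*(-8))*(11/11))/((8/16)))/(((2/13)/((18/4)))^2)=5297643/16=331102.69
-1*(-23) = 23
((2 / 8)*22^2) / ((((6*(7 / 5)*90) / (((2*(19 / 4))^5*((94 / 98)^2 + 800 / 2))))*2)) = 288405337057211 / 116169984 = 2482614.93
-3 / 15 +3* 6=89 / 5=17.80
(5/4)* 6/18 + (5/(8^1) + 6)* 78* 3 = 1550.67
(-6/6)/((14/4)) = -2/7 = -0.29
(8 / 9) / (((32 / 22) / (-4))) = -22 / 9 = -2.44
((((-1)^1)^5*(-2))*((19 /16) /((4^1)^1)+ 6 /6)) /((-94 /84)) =-1743 /752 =-2.32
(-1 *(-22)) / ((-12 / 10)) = -55 / 3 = -18.33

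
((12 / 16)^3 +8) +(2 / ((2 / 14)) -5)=1115 / 64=17.42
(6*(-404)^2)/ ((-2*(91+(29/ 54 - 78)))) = -26440992/ 731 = -36170.99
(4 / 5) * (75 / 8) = 15 / 2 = 7.50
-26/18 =-1.44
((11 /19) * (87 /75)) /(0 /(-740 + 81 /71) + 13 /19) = 319 /325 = 0.98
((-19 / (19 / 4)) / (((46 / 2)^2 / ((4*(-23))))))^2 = 256 / 529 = 0.48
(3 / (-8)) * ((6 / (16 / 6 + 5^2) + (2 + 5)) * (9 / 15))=-5391 / 3320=-1.62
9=9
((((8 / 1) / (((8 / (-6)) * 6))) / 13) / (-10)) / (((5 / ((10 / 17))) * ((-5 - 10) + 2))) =-1 / 14365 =-0.00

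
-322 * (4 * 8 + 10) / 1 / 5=-13524 / 5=-2704.80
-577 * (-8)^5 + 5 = 18907141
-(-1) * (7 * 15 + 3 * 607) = 1926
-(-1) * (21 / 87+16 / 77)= 1003 / 2233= 0.45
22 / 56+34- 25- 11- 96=-2733 / 28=-97.61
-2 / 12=-1 / 6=-0.17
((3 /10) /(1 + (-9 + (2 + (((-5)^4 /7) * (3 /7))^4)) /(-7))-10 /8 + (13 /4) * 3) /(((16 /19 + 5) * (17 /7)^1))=69862282944311081 /116612245119232785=0.60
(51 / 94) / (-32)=-51 / 3008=-0.02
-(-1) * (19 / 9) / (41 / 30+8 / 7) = 1330 / 1581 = 0.84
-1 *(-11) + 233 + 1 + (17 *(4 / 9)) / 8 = 4427 / 18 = 245.94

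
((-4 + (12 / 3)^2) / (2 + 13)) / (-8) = -1 / 10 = -0.10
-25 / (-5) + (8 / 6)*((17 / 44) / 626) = 103307 / 20658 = 5.00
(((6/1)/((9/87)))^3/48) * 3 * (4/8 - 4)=-170723/4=-42680.75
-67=-67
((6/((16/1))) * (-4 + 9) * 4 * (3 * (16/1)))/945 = 8/21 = 0.38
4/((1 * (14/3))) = 6/7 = 0.86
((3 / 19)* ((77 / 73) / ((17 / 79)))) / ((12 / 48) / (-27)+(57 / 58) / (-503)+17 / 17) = 4107057372 / 5247105607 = 0.78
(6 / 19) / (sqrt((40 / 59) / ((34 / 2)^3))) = 51 *sqrt(10030) / 190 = 26.88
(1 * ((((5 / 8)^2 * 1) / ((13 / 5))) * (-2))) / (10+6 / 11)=-1375 / 48256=-0.03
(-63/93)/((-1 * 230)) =21/7130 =0.00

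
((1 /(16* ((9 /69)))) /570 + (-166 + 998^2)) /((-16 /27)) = -81738383109 /48640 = -1680476.63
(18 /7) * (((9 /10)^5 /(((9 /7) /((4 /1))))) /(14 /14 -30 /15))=-59049 /12500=-4.72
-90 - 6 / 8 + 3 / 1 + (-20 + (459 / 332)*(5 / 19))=-169348 / 1577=-107.39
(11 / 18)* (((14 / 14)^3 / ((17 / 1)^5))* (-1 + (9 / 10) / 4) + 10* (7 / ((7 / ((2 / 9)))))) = 12494738531 / 9200673360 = 1.36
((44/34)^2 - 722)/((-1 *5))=208174/1445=144.07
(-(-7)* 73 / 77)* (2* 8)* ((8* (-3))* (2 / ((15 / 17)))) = -317696 / 55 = -5776.29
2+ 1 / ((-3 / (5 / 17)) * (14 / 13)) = 1363 / 714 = 1.91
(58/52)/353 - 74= -679143/9178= -74.00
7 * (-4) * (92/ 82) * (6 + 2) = -10304/ 41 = -251.32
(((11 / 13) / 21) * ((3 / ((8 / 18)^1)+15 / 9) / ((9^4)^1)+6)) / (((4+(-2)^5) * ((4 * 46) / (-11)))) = 8167379 / 15819463296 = 0.00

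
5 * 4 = 20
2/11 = 0.18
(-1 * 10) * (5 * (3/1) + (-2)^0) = -160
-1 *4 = -4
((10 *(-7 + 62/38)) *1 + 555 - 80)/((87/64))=309.93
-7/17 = -0.41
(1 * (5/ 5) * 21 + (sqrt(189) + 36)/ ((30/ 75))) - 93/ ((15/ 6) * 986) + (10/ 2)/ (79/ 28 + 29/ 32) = 15 * sqrt(21)/ 2 + 46230334/ 411655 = 146.67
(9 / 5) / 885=0.00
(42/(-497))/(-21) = 2/497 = 0.00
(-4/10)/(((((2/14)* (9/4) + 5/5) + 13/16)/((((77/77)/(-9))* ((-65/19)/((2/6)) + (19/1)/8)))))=-33572/204345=-0.16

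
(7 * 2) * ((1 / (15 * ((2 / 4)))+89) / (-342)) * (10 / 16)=-9359 / 4104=-2.28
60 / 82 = 30 / 41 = 0.73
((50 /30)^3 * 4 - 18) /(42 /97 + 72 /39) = 8827 /38799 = 0.23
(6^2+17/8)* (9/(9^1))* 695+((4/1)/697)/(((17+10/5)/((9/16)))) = 2807184943/105944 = 26496.88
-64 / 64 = -1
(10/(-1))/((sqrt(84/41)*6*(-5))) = sqrt(861)/126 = 0.23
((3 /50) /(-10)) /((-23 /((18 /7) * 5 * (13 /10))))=351 /80500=0.00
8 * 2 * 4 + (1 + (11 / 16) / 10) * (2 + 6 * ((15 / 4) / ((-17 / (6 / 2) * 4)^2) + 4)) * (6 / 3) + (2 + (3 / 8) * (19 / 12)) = 90454583 / 739840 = 122.26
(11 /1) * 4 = 44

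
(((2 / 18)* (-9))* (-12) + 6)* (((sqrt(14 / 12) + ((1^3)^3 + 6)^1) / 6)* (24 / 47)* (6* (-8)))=-594.15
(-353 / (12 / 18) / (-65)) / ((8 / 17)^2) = 306051 / 8320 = 36.78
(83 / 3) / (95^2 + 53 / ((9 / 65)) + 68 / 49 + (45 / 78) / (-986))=0.00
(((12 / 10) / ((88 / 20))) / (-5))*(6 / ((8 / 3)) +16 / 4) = -15 / 44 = -0.34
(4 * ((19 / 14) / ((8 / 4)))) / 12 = 19 / 84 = 0.23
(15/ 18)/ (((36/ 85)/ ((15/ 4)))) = 2125/ 288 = 7.38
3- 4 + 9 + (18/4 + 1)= 27/2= 13.50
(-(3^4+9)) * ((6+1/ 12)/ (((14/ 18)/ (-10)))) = 49275/ 7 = 7039.29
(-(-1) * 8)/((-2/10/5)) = -200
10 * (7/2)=35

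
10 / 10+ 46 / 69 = 5 / 3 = 1.67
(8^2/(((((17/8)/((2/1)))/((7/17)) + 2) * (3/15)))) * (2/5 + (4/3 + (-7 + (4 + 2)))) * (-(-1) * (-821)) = -64734208/1539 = -42062.51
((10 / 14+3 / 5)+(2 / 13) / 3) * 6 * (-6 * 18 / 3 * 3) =-402624 / 455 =-884.89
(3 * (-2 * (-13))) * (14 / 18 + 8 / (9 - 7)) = 1118 / 3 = 372.67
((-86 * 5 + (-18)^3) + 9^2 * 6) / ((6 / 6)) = -5776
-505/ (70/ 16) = -808/ 7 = -115.43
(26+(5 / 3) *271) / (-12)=-1433 / 36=-39.81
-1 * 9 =-9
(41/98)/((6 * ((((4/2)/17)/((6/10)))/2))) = 697/980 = 0.71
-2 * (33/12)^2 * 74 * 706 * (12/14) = -4741143/7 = -677306.14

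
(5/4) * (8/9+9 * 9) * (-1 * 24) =-7370/3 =-2456.67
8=8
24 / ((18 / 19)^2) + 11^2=3989 / 27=147.74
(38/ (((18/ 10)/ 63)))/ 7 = 190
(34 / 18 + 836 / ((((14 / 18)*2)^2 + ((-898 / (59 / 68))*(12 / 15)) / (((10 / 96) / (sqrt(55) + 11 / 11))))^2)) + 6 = 2631247423389572540280596432090638635269 / 333538395038584443565011180948347173476 - 84054535206745135727269080000*sqrt(55) / 9264955417738456765694755026342977041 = 7.89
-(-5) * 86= 430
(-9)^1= -9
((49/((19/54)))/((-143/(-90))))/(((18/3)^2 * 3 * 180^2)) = 49/1956240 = 0.00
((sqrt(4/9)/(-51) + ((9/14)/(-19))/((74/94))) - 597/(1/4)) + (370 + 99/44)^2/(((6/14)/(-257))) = -1001051868984437/12046608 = -83098235.54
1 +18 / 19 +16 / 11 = 711 / 209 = 3.40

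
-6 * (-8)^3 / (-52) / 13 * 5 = -3840 / 169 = -22.72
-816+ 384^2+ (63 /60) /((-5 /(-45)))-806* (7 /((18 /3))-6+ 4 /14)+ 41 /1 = 63149449 /420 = 150355.83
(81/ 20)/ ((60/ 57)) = 3.85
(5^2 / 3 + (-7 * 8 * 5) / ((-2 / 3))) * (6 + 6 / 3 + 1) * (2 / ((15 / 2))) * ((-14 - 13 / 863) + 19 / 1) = 4422456 / 863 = 5124.51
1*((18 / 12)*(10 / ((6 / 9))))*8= 180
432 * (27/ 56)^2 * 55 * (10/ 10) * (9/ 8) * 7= 9743085/ 224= 43495.92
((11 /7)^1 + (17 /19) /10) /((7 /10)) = 2.37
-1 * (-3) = 3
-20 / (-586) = 10 / 293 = 0.03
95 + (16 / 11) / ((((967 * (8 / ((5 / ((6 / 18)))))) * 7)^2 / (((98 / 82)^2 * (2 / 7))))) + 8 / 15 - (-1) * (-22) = 38143351945619 / 518721920970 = 73.53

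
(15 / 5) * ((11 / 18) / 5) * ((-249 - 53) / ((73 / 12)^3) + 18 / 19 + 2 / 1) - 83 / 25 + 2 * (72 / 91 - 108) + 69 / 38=-21725278512949 / 100891558950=-215.33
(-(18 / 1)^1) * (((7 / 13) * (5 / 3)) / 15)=-14 / 13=-1.08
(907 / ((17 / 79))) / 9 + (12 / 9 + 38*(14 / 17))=76645 / 153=500.95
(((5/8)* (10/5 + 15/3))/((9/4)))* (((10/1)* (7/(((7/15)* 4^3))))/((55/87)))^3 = 8642851875/87228416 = 99.08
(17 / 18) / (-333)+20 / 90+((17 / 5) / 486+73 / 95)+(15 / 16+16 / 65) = 387029347 / 177662160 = 2.18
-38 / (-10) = 19 / 5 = 3.80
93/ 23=4.04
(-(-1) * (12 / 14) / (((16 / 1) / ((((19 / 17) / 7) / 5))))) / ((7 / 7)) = 57 / 33320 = 0.00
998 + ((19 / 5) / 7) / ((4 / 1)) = 139739 / 140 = 998.14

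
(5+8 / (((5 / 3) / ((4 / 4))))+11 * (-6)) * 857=-240817 / 5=-48163.40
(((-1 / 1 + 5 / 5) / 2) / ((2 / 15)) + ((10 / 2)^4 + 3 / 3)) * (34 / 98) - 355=-6753 / 49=-137.82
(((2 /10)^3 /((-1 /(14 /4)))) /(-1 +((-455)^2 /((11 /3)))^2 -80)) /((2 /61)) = -51667 /192867072912000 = -0.00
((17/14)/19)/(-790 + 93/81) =-459/5665534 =-0.00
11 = 11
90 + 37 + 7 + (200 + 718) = 1052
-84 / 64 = -21 / 16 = -1.31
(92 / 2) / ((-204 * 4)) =-0.06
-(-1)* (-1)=-1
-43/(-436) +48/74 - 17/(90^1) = 0.56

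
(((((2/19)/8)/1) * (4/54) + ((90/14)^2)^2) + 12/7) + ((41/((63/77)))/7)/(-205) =21056903213/12317130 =1709.56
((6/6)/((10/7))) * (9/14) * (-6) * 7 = -18.90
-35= -35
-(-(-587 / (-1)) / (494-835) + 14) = -5361 / 341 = -15.72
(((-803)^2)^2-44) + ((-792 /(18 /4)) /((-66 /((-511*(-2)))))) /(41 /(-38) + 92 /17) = 3491293299413185 /8397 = 415778647066.00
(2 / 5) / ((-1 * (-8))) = 1 / 20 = 0.05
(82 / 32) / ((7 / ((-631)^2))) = 16324601 / 112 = 145755.37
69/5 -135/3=-156/5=-31.20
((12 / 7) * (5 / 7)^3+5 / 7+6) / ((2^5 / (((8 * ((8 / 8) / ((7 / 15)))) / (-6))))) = -88105 / 134456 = -0.66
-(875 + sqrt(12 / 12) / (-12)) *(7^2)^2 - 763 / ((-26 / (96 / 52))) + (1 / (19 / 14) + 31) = -80939895437 / 38532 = -2100589.00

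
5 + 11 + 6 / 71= 1142 / 71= 16.08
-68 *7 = -476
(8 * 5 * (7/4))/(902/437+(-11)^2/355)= 10859450/373087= 29.11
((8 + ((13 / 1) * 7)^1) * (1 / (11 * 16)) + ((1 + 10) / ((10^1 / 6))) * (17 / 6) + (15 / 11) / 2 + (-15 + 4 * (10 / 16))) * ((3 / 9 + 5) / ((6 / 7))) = 45857 / 990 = 46.32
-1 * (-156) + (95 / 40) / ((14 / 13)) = 17719 / 112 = 158.21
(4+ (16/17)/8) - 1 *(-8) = 206/17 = 12.12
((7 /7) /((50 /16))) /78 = 4 /975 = 0.00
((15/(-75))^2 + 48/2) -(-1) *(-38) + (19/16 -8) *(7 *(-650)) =6196583/200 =30982.92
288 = 288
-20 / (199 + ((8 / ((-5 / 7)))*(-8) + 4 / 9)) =-900 / 13007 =-0.07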